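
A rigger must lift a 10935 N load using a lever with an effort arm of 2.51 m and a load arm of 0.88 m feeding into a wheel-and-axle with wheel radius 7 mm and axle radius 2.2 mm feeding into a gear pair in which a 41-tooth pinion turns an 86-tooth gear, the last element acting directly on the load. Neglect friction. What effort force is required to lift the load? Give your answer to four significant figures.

574.4 N

Lever MA = effort arm / load arm = 2.51/0.88 = 2.8523.
Wheel-and-axle MA = R/r = 7/2.2 = 3.1818.
Gear pair MA = 86/41 = 2.0976.
Combined ideal MA = 2.8523 × 3.1818 × 2.0976 = 19.036.
Effort = load / MA = 10935 / 19.036 = 574.43 N.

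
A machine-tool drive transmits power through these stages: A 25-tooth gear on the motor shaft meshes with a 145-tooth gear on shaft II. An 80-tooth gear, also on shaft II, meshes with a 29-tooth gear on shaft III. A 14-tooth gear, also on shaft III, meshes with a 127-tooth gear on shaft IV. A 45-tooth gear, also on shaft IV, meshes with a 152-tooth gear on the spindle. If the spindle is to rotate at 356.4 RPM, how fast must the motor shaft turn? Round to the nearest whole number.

22960 RPM

Overall ratio R = 5.8 × 0.3625 × 9.0714 × 3.3778 = 64.423.
Required input speed = output speed × R = 356.4 × 64.423 = 22960 RPM.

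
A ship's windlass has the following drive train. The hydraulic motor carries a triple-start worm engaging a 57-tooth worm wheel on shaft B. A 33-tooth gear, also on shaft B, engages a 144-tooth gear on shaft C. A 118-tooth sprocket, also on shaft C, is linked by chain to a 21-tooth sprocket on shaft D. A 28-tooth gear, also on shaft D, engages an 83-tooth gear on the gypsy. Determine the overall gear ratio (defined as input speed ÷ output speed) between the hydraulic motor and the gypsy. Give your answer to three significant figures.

43.7

Each stage contributes driven/driver: worm 57/3 = 19, gear mesh 144/33 = 4.3636, chain 21/118 = 0.17797, gear mesh 83/28 = 2.9643.
Overall: 19 × 4.3636 × 0.17797 × 2.9643 = 43.738.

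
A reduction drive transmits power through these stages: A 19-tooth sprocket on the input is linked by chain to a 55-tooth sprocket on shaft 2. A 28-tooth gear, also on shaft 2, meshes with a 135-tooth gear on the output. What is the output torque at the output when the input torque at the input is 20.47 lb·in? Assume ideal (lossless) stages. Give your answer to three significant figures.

chain 55/19 = 2.8947 → τ = 20.47·2.8947 = 59.255 lb·in
gear mesh 135/28 = 4.8214 → τ = 59.255·4.8214 = 285.7 lb·in

286 lb·in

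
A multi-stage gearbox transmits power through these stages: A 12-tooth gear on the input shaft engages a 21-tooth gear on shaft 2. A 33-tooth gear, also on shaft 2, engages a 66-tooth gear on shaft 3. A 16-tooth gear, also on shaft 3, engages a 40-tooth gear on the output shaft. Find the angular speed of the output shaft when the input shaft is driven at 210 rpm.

24 rpm

gear mesh 21/12 = 1.75 → 210/1.75 = 120 rpm
gear mesh 66/33 = 2 → 120/2 = 60 rpm
gear mesh 40/16 = 2.5 → 60/2.5 = 24 rpm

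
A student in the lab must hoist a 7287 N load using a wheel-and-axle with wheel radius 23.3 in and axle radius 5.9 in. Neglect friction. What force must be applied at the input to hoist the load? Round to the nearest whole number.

Wheel-and-axle MA = R/r = 23.3/5.9 = 3.9492.
Effort = load / MA = 7287 / 3.9492 = 1845.2 N.

1845 N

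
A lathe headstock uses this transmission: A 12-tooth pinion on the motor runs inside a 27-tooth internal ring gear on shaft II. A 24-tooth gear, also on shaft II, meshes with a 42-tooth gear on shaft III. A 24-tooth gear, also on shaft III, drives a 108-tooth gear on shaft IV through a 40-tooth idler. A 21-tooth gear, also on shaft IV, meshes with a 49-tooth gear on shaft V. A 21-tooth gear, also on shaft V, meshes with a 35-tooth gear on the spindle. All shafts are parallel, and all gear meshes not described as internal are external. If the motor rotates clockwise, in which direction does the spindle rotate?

the motor → shaft II: internal mesh, same direction → CW.
shaft II → shaft III: external mesh, 1 reversal → CCW.
shaft III → shaft IV: driver → idler → driven is 2 external meshes, 2 reversals → CCW.
shaft IV → shaft V: external mesh, 1 reversal → CW.
shaft V → the spindle: external mesh, 1 reversal → CCW.
5 reversals in total — an odd number — so the spindle turns opposite to the motor.

counterclockwise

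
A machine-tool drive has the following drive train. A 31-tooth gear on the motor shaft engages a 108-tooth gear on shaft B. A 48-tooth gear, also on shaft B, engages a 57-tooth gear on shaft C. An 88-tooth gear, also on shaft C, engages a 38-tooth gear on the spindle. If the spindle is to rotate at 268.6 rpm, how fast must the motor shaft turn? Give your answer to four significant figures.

Overall ratio R = 3.4839 × 1.1875 × 0.43182 = 1.7865.
Required input speed = output speed × R = 268.6 × 1.7865 = 479.85 rpm.

479.8 rpm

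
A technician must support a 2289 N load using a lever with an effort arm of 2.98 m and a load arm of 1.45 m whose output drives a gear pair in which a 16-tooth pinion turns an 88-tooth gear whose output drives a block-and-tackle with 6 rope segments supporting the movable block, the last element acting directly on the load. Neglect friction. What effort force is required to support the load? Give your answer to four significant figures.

33.75 N

Lever MA = effort arm / load arm = 2.98/1.45 = 2.0552.
Gear pair MA = 88/16 = 5.5.
Block-and-tackle MA = number of supporting rope parts = 6.
Combined ideal MA = 2.0552 × 5.5 × 6 = 67.821.
Effort = load / MA = 2289 / 67.821 = 33.751 N.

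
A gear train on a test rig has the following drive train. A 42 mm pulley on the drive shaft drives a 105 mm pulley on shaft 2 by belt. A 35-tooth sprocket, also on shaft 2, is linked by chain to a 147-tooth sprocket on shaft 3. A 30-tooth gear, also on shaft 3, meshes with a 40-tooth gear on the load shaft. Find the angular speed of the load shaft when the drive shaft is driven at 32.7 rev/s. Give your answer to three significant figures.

belt 105/42 = 2.5 → 32.7/2.5 = 13.08 rev/s
chain 147/35 = 4.2 → 13.08/4.2 = 3.1143 rev/s
gear mesh 40/30 = 1.3333 → 3.1143/1.3333 = 2.3357 rev/s

2.34 rev/s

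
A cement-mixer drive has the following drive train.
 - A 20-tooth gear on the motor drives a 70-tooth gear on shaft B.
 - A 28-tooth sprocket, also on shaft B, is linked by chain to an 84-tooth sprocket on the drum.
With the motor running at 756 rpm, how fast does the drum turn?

Gear mesh: ratio = 70/20 = 3.5, so shaft B turns at 756 / 3.5 = 216 rpm.
Chain: ratio = 84/28 = 3, so the drum turns at 216 / 3 = 72 rpm.

72 rpm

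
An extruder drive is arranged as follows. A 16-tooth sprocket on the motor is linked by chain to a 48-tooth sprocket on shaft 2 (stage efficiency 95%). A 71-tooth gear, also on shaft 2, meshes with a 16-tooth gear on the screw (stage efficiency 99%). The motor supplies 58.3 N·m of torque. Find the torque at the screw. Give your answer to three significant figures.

chain 48/16 = 3 → τ = 58.3·3·0.95 = 166.15 N·m
gear mesh 16/71 = 0.22535 → τ = 166.15·0.22535·0.99 = 37.069 N·m

37.1 N·m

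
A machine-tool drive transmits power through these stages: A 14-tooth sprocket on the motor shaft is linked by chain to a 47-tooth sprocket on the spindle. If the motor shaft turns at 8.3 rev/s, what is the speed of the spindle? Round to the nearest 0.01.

Chain: ratio = 47/14 = 3.3571, so the spindle turns at 8.3 / 3.3571 = 2.4723 rev/s.

2.47 rev/s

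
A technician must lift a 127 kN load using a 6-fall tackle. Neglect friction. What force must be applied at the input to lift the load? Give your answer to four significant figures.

Block-and-tackle MA = number of supporting rope parts = 6.
Effort = load / MA = 127 / 6 = 21.167 kN.

21.17 kN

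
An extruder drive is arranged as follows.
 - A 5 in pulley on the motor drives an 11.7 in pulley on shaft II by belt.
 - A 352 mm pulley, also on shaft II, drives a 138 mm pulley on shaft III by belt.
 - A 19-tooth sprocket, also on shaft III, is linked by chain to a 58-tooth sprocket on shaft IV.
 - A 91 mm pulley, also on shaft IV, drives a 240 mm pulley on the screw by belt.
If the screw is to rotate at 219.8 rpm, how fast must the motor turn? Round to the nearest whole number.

1623 rpm

Overall ratio R = 2.34 × 0.39205 × 3.0526 × 2.6374 = 7.3858.
Required input speed = output speed × R = 219.8 × 7.3858 = 1623.4 rpm.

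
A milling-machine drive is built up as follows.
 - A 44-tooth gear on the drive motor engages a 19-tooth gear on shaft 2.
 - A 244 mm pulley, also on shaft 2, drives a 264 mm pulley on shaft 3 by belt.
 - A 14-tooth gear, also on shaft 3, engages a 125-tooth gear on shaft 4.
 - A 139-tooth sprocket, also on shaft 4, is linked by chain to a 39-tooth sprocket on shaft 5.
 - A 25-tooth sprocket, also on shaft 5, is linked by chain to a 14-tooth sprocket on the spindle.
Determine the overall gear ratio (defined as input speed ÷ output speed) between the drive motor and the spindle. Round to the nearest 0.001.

0.655

Each stage contributes driven/driver: gear mesh 19/44 = 0.43182, belt 264/244 = 1.082, gear mesh 125/14 = 8.9286, chain 39/139 = 0.28058, chain 14/25 = 0.56.
Overall: 0.43182 × 1.082 × 8.9286 × 0.28058 × 0.56 = 0.65544.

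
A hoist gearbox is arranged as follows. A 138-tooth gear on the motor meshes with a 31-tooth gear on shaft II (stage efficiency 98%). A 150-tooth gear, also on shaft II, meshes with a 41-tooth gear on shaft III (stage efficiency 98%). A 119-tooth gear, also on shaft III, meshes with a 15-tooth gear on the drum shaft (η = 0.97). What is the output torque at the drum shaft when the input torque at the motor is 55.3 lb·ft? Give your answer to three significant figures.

Gear mesh: ratio = 31/138 = 0.22464; torque at shaft II = 55.3 × 0.22464 × 0.98 = 12.174 lb·ft.
Gear mesh: ratio = 41/150 = 0.27333; torque at shaft III = 12.174 × 0.27333 × 0.98 = 3.261 lb·ft.
Gear mesh: ratio = 15/119 = 0.12605; torque at the drum shaft = 3.261 × 0.12605 × 0.97 = 0.39872 lb·ft.

0.399 lb·ft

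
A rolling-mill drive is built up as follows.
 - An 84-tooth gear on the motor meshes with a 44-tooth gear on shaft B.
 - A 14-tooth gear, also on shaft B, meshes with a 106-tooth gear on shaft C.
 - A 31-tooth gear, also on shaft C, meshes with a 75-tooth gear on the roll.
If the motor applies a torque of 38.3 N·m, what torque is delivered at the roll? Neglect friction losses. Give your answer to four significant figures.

367.5 N·m

gear mesh 44/84 = 0.52381 → τ = 38.3·0.52381 = 20.062 N·m
gear mesh 106/14 = 7.5714 → τ = 20.062·7.5714 = 151.9 N·m
gear mesh 75/31 = 2.4194 → τ = 151.9·2.4194 = 367.49 N·m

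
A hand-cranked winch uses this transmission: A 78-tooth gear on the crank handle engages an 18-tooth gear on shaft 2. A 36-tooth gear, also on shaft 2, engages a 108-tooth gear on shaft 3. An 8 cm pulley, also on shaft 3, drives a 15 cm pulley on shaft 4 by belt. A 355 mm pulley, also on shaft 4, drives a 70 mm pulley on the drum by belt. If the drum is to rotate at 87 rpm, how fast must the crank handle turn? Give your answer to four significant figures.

Overall ratio R = 0.23077 × 3 × 1.875 × 0.19718 = 0.25596.
Required input speed = output speed × R = 87 × 0.25596 = 22.268 rpm.

22.27 rpm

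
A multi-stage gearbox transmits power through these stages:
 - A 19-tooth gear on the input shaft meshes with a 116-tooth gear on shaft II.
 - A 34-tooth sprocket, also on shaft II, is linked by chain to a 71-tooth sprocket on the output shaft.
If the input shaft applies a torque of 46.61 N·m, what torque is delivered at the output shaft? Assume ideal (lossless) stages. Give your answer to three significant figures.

Gear mesh: ratio = 116/19 = 6.1053; torque at shaft II = 46.61 × 6.1053 = 284.57 N·m.
Chain: ratio = 71/34 = 2.0882; torque at the output shaft = 284.57 × 2.0882 = 594.24 N·m.

594 N·m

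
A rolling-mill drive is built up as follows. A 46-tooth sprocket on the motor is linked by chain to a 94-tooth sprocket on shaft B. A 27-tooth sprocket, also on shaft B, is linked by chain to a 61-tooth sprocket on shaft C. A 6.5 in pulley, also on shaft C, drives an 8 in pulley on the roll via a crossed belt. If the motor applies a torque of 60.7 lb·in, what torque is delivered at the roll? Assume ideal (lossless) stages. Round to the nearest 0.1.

344.9 lb·in

After the chain (94/46): 60.7 × 2.0435 = 124.04 lb·in
After the chain (61/27): 124.04 × 2.2593 = 280.24 lb·in
After the belt (8/6.5): 280.24 × 1.2308 = 344.91 lb·in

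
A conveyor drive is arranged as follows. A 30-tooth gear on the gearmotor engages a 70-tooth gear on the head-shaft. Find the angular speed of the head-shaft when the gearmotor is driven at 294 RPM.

the gearmotor → the head-shaft (gear mesh, 70/30): 294 ÷ 2.3333 = 126 RPM

126 RPM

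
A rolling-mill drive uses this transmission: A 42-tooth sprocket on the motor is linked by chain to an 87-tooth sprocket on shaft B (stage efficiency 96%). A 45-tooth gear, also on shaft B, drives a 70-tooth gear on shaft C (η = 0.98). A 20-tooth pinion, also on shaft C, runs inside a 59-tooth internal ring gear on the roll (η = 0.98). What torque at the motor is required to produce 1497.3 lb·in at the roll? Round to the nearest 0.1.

Overall ratio R = 2.0714 × 1.5556 × 2.95 = 9.5056; overall efficiency η = 0.96 × 0.98 × 0.98 = 0.9220.
Input torque = output torque / (R × η) = 1497.3 / (9.5056 × 0.9220) = 170.85 lb·in.

170.8 lb·in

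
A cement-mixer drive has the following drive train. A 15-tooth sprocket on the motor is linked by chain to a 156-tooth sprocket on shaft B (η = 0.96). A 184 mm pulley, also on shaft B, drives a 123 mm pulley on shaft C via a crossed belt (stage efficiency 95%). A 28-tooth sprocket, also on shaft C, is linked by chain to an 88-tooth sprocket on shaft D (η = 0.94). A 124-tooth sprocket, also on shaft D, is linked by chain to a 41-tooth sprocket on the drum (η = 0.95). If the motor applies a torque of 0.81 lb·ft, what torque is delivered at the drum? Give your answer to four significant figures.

Chain: ratio = 156/15 = 10.4; torque at shaft B = 0.81 × 10.4 × 0.96 = 8.087 lb·ft.
Belt: ratio = 123/184 = 0.66848; torque at shaft C = 8.087 × 0.66848 × 0.95 = 5.1357 lb·ft.
Chain: ratio = 88/28 = 3.1429; torque at shaft D = 5.1357 × 3.1429 × 0.94 = 15.172 lb·ft.
Chain: ratio = 41/124 = 0.33065; torque at the drum = 15.172 × 0.33065 × 0.95 = 4.7658 lb·ft.

4.766 lb·ft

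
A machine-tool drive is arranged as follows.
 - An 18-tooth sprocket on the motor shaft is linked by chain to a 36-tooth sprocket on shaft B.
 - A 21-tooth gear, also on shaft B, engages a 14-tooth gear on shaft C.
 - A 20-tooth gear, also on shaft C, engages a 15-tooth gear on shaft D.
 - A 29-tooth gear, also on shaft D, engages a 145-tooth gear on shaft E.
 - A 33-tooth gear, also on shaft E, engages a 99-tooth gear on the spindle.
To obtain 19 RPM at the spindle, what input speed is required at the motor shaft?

Overall ratio R = 2 × 0.66667 × 0.75 × 5 × 3 = 15.
Required input speed = output speed × R = 19 × 15 = 285 RPM.

285 RPM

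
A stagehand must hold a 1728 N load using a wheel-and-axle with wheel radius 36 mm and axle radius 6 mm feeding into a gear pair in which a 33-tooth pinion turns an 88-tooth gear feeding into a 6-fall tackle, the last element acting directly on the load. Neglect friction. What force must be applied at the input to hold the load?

18 N

Wheel-and-axle MA = R/r = 36/6 = 6.
Gear pair MA = 88/33 = 2.6667.
Block-and-tackle MA = number of supporting rope parts = 6.
Combined ideal MA = 6 × 2.6667 × 6 = 96.
Effort = load / MA = 1728 / 96 = 18 N.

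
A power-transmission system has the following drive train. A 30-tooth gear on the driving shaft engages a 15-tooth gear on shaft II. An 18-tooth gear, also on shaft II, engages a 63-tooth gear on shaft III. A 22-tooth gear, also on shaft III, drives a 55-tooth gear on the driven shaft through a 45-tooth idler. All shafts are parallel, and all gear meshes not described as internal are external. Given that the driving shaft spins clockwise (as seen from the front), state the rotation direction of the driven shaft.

the driving shaft → shaft II: external mesh, 1 reversal → CCW.
shaft II → shaft III: external mesh, 1 reversal → CW.
shaft III → the driven shaft: driver → idler → driven is 2 external meshes, 2 reversals → CW.
4 reversals in total — an even number — so the driven shaft turns the same way as the driving shaft.

clockwise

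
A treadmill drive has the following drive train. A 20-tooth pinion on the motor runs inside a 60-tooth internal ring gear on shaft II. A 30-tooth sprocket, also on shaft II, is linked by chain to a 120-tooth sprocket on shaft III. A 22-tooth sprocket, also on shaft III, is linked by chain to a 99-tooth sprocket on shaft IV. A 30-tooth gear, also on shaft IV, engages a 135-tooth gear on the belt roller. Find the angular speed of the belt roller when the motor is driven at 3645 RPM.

the motor → shaft II (internal gear, 60/20): 3645 ÷ 3 = 1215 RPM
shaft II → shaft III (chain, 120/30): 1215 ÷ 4 = 303.75 RPM
shaft III → shaft IV (chain, 99/22): 303.75 ÷ 4.5 = 67.5 RPM
shaft IV → the belt roller (gear mesh, 135/30): 67.5 ÷ 4.5 = 15 RPM

15 RPM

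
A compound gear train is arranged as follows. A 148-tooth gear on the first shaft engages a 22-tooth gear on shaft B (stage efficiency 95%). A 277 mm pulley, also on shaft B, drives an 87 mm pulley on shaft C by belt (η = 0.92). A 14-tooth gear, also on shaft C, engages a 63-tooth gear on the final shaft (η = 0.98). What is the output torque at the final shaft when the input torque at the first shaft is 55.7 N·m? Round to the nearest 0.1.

10.0 N·m

After the gear mesh (22/148): 55.7 × 0.14865 × 0.95 = 7.8657 N·m
After the belt (87/277): 7.8657 × 0.31408 × 0.92 = 2.2728 N·m
After the gear mesh (63/14): 2.2728 × 4.5 × 0.98 = 10.023 N·m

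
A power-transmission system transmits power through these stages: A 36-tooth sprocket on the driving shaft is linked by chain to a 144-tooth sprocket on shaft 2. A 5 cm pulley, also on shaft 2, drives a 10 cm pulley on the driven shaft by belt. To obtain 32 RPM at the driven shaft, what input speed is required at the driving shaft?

Overall ratio R = 4 × 2 = 8.
Required input speed = output speed × R = 32 × 8 = 256 RPM.

256 RPM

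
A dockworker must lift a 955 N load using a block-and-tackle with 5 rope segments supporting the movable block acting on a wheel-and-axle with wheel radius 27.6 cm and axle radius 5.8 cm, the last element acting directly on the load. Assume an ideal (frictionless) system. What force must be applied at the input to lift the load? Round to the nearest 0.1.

Block-and-tackle MA = number of supporting rope parts = 5.
Wheel-and-axle MA = R/r = 27.6/5.8 = 4.7586.
Combined ideal MA = 5 × 4.7586 = 23.793.
Effort = load / MA = 955 / 23.793 = 40.138 N.

40.1 N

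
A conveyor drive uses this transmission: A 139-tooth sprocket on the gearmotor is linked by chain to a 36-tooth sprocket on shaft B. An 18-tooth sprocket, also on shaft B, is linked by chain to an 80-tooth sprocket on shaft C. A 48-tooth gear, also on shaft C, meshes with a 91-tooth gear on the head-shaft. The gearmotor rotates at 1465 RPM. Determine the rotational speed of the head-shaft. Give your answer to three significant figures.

Chain: ratio = 36/139 = 0.25899, so shaft B turns at 1465 / 0.25899 = 5656.5 RPM.
Chain: ratio = 80/18 = 4.4444, so shaft C turns at 5656.5 / 4.4444 = 1272.7 RPM.
Gear mesh: ratio = 91/48 = 1.8958, so the head-shaft turns at 1272.7 / 1.8958 = 671.32 RPM.

671 RPM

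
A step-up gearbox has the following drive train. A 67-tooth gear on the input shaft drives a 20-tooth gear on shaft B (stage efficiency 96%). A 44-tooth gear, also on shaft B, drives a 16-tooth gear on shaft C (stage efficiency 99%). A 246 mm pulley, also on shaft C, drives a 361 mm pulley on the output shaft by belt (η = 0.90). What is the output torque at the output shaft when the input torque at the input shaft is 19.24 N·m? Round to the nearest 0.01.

2.62 N·m

After the gear mesh (20/67): 19.24 × 0.29851 × 0.96 = 5.5136 N·m
After the gear mesh (16/44): 5.5136 × 0.36364 × 0.99 = 1.9849 N·m
After the belt (361/246): 1.9849 × 1.4675 × 0.90 = 2.6215 N·m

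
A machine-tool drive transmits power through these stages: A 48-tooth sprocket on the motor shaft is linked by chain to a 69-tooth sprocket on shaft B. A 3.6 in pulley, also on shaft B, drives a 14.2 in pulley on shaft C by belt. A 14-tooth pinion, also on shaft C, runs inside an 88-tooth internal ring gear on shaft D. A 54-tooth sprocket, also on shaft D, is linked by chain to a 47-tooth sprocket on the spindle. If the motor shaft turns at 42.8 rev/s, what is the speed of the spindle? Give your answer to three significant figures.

1.38 rev/s

the motor shaft → shaft B (chain, 69/48): 42.8 ÷ 1.4375 = 29.774 rev/s
shaft B → shaft C (belt, 14.2/3.6): 29.774 ÷ 3.9444 = 7.5483 rev/s
shaft C → shaft D (internal gear, 88/14): 7.5483 ÷ 6.2857 = 1.2009 rev/s
shaft D → the spindle (chain, 47/54): 1.2009 ÷ 0.87037 = 1.3797 rev/s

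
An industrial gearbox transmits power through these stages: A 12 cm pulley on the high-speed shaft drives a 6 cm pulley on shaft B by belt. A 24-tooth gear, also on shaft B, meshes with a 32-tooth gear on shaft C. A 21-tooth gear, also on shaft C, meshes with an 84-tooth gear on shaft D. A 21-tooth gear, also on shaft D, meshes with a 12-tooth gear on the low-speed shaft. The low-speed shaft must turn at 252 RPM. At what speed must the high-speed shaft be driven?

Overall ratio R = 0.5 × 1.3333 × 4 × 0.57143 = 1.5238.
Required input speed = output speed × R = 252 × 1.5238 = 384 RPM.

384 RPM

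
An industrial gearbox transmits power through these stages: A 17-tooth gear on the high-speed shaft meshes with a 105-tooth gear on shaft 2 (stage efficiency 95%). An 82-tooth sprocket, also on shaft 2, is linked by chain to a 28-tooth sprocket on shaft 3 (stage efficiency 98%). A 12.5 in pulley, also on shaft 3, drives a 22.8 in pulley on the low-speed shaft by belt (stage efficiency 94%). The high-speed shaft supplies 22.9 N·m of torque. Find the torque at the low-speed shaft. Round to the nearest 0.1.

77.1 N·m

After the gear mesh (105/17): 22.9 × 6.1765 × 0.95 = 134.37 N·m
After the chain (28/82): 134.37 × 0.34146 × 0.98 = 44.964 N·m
After the belt (22.8/12.5): 44.964 × 1.824 × 0.94 = 77.094 N·m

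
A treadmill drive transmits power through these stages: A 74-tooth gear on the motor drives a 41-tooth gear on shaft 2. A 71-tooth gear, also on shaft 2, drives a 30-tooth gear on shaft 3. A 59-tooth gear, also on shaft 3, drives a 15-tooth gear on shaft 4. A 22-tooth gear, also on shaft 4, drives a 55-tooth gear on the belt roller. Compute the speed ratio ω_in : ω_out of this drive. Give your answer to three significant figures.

0.149

Each stage contributes driven/driver: gear mesh 41/74 = 0.55405, gear mesh 30/71 = 0.42254, gear mesh 15/59 = 0.25424, gear mesh 55/22 = 2.5.
Overall: 0.55405 × 0.42254 × 0.25424 × 2.5 = 0.1488.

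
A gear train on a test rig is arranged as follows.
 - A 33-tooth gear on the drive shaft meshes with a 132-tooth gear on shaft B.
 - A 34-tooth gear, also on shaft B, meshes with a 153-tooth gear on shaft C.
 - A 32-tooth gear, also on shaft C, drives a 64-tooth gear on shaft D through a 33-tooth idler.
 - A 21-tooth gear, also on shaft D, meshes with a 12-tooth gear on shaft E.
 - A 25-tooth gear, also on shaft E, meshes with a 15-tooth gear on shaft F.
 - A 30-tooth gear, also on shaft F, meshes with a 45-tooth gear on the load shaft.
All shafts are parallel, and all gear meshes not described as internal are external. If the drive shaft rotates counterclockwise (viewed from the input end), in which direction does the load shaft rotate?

clockwise

the drive shaft → shaft B: external mesh, 1 reversal → CW.
shaft B → shaft C: external mesh, 1 reversal → CCW.
shaft C → shaft D: driver → idler → driven is 2 external meshes, 2 reversals → CCW.
shaft D → shaft E: external mesh, 1 reversal → CW.
shaft E → shaft F: external mesh, 1 reversal → CCW.
shaft F → the load shaft: external mesh, 1 reversal → CW.
7 reversals in total — an odd number — so the load shaft turns opposite to the drive shaft.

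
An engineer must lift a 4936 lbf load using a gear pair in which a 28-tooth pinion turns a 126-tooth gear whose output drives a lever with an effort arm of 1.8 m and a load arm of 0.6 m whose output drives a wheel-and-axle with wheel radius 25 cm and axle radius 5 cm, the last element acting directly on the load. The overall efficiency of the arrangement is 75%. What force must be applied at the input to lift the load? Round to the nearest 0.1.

97.5 lbf

Gear pair MA = 126/28 = 4.5.
Lever MA = effort arm / load arm = 1.8/0.6 = 3.
Wheel-and-axle MA = R/r = 25/5 = 5.
Combined ideal MA = 4.5 × 3 × 5 = 67.5.
Actual MA = 67.5 × 0.75 = 50.625.
Effort = load / actual MA = 4936 / 50.625 = 97.501 lbf.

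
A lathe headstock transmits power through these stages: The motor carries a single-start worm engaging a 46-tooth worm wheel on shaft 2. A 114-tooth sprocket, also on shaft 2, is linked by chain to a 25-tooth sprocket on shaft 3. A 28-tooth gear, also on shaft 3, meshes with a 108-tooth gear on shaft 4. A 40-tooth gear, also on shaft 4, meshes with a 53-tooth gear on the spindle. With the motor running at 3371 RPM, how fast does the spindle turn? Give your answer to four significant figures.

worm 46/1 = 46 → 3371/46 = 73.283 RPM
chain 25/114 = 0.2193 → 73.283/0.2193 = 334.17 RPM
gear mesh 108/28 = 3.8571 → 334.17/3.8571 = 86.636 RPM
gear mesh 53/40 = 1.325 → 86.636/1.325 = 65.386 RPM

65.39 RPM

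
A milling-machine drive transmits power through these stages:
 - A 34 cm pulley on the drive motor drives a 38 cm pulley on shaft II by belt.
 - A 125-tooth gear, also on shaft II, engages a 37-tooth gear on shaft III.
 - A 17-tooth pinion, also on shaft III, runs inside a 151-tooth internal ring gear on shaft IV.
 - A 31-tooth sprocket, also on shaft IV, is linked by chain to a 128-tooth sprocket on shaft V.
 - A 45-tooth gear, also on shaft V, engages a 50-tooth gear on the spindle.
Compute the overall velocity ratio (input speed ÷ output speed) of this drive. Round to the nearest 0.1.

Each stage contributes driven/driver: belt 38/34 = 1.1176, gear mesh 37/125 = 0.296, internal gear 151/17 = 8.8824, chain 128/31 = 4.129, gear mesh 50/45 = 1.1111.
Overall: 1.1176 × 0.296 × 8.8824 × 4.129 × 1.1111 = 13.481.

13.5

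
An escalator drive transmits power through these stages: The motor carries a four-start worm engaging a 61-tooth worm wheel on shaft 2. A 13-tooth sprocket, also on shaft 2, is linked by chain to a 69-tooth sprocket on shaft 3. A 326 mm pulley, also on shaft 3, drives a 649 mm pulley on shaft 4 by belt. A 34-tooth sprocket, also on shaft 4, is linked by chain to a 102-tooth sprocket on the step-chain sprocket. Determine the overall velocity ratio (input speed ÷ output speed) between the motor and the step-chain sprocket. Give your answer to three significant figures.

Each stage contributes driven/driver: worm 61/4 = 15.25, chain 69/13 = 5.3077, belt 649/326 = 1.9908, chain 102/34 = 3.
Overall: 15.25 × 5.3077 × 1.9908 × 3 = 483.42.

483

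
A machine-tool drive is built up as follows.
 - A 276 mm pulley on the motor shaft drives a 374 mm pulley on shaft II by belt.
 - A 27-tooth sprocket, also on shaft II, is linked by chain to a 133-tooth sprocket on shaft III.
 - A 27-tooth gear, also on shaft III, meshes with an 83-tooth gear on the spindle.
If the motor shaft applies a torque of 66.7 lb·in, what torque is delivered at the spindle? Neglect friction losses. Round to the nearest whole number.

1369 lb·in

Belt: ratio = 374/276 = 1.3551; torque at shaft II = 66.7 × 1.3551 = 90.383 lb·in.
Chain: ratio = 133/27 = 4.9259; torque at shaft III = 90.383 × 4.9259 = 445.22 lb·in.
Gear mesh: ratio = 83/27 = 3.0741; torque at the spindle = 445.22 × 3.0741 = 1368.6 lb·in.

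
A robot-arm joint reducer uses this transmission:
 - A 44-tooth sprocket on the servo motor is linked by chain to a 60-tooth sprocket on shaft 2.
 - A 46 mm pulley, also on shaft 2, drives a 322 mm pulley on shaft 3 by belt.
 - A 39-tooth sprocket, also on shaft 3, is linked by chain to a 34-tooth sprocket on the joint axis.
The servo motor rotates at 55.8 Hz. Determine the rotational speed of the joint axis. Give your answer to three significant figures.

6.71 Hz

the servo motor → shaft 2 (chain, 60/44): 55.8 ÷ 1.3636 = 40.92 Hz
shaft 2 → shaft 3 (belt, 322/46): 40.92 ÷ 7 = 5.8457 Hz
shaft 3 → the joint axis (chain, 34/39): 5.8457 ÷ 0.87179 = 6.7054 Hz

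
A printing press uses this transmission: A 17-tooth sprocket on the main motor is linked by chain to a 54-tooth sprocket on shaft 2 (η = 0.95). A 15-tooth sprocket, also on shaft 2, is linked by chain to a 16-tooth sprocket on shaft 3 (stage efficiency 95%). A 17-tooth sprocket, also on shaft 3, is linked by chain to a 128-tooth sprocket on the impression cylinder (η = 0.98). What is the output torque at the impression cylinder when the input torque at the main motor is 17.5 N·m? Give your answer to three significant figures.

Chain: ratio = 54/17 = 3.1765; torque at shaft 2 = 17.5 × 3.1765 × 0.95 = 52.809 N·m.
Chain: ratio = 16/15 = 1.0667; torque at shaft 3 = 52.809 × 1.0667 × 0.95 = 53.513 N·m.
Chain: ratio = 128/17 = 7.5294; torque at the impression cylinder = 53.513 × 7.5294 × 0.98 = 394.86 N·m.

395 N·m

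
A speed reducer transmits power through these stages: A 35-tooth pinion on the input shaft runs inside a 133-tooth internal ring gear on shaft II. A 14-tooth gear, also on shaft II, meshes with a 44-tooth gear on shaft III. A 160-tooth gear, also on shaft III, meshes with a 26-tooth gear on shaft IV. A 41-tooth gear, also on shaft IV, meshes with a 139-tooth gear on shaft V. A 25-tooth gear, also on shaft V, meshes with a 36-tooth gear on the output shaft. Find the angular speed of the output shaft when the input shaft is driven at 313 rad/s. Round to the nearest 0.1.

Internal gear: ratio = 133/35 = 3.8, so shaft II turns at 313 / 3.8 = 82.368 rad/s.
Gear mesh: ratio = 44/14 = 3.1429, so shaft III turns at 82.368 / 3.1429 = 26.208 rad/s.
Gear mesh: ratio = 26/160 = 0.1625, so shaft IV turns at 26.208 / 0.1625 = 161.28 rad/s.
Gear mesh: ratio = 139/41 = 3.3902, so shaft V turns at 161.28 / 3.3902 = 47.572 rad/s.
Gear mesh: ratio = 36/25 = 1.44, so the output shaft turns at 47.572 / 1.44 = 33.036 rad/s.

33.0 rad/s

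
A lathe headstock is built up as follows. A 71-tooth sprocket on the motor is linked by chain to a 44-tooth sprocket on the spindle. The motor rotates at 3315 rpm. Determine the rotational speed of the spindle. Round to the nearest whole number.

5349 rpm

Chain: ratio = 44/71 = 0.61972, so the spindle turns at 3315 / 0.61972 = 5349.2 rpm.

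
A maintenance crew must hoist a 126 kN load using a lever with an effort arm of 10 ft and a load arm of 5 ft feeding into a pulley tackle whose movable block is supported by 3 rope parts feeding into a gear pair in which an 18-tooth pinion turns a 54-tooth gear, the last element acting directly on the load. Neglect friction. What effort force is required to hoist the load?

7 kN

Lever MA = effort arm / load arm = 10/5 = 2.
Block-and-tackle MA = number of supporting rope parts = 3.
Gear pair MA = 54/18 = 3.
Combined ideal MA = 2 × 3 × 3 = 18.
Effort = load / MA = 126 / 18 = 7 kN.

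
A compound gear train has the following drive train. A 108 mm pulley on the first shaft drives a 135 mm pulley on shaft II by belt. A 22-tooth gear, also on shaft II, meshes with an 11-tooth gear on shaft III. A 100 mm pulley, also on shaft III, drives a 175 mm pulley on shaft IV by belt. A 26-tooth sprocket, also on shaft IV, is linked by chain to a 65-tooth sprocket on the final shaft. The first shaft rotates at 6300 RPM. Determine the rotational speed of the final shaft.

the first shaft → shaft II (belt, 135/108): 6300 ÷ 1.25 = 5040 RPM
shaft II → shaft III (gear mesh, 11/22): 5040 ÷ 0.5 = 10080 RPM
shaft III → shaft IV (belt, 175/100): 10080 ÷ 1.75 = 5760 RPM
shaft IV → the final shaft (chain, 65/26): 5760 ÷ 2.5 = 2304 RPM

2304 RPM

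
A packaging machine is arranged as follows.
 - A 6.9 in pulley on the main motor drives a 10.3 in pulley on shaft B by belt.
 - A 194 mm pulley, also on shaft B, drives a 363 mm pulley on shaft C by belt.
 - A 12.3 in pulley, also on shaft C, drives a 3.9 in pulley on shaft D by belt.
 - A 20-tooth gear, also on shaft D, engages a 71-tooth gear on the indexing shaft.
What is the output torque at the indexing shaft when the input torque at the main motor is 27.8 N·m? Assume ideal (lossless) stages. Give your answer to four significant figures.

87.40 N·m

Belt: ratio = 10.3/6.9 = 1.4928; torque at shaft B = 27.8 × 1.4928 = 41.499 N·m.
Belt: ratio = 363/194 = 1.8711; torque at shaft C = 41.499 × 1.8711 = 77.649 N·m.
Belt: ratio = 3.9/12.3 = 0.31707; torque at shaft D = 77.649 × 0.31707 = 24.621 N·m.
Gear mesh: ratio = 71/20 = 3.55; torque at the indexing shaft = 24.621 × 3.55 = 87.403 N·m.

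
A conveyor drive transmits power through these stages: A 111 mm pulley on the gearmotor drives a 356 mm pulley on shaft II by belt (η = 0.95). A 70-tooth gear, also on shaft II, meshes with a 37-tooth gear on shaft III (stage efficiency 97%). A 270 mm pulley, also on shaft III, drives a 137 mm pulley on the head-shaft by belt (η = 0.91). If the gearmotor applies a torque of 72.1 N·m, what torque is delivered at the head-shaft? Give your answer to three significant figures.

Belt: ratio = 356/111 = 3.2072; torque at shaft II = 72.1 × 3.2072 × 0.95 = 219.68 N·m.
Gear mesh: ratio = 37/70 = 0.52857; torque at shaft III = 219.68 × 0.52857 × 0.97 = 112.63 N·m.
Belt: ratio = 137/270 = 0.50741; torque at the head-shaft = 112.63 × 0.50741 × 0.91 = 52.007 N·m.

52.0 N·m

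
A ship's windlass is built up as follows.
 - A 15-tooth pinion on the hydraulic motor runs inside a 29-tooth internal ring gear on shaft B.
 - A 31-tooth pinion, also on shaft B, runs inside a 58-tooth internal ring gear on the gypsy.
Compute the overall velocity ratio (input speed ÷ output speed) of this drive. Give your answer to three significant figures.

3.62

Each stage contributes driven/driver: internal gear 29/15 = 1.9333, internal gear 58/31 = 1.871.
Overall: 1.9333 × 1.871 = 3.6172.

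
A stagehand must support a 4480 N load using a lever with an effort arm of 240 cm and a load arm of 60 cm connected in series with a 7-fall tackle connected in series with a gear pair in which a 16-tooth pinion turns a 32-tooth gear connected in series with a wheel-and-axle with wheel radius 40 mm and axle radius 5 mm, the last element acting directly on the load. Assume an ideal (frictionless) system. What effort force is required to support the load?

10 N

Lever MA = effort arm / load arm = 240/60 = 4.
Block-and-tackle MA = number of supporting rope parts = 7.
Gear pair MA = 32/16 = 2.
Wheel-and-axle MA = R/r = 40/5 = 8.
Combined ideal MA = 4 × 7 × 2 × 8 = 448.
Effort = load / MA = 4480 / 448 = 10 N.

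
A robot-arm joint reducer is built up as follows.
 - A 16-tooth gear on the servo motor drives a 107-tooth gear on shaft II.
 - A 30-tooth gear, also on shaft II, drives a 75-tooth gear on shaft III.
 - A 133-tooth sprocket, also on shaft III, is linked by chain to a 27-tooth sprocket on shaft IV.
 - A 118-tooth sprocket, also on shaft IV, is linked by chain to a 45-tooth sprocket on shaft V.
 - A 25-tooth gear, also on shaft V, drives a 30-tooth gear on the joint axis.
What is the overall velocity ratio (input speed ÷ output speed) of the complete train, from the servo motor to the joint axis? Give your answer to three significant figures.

1.55

Each stage contributes driven/driver: gear mesh 107/16 = 6.6875, gear mesh 75/30 = 2.5, chain 27/133 = 0.20301, chain 45/118 = 0.38136, gear mesh 30/25 = 1.2.
Overall: 6.6875 × 2.5 × 0.20301 × 0.38136 × 1.2 = 1.5532.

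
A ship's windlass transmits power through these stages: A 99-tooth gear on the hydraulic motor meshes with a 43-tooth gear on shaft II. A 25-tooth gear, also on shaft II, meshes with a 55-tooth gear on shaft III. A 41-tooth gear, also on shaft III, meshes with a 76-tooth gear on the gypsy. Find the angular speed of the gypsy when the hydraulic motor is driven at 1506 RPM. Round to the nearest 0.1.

850.2 RPM

gear mesh 43/99 = 0.43434 → 1506/0.43434 = 3467.3 RPM
gear mesh 55/25 = 2.2 → 3467.3/2.2 = 1576 RPM
gear mesh 76/41 = 1.8537 → 1576/1.8537 = 850.24 RPM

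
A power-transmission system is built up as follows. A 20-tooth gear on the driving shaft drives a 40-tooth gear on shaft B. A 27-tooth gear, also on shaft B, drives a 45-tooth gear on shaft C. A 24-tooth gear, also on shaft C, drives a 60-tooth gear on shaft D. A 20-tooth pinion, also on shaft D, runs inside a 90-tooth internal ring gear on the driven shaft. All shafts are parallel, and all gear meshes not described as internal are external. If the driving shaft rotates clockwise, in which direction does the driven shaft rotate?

counterclockwise

the driving shaft → shaft B: external mesh, 1 reversal → CCW.
shaft B → shaft C: external mesh, 1 reversal → CW.
shaft C → shaft D: external mesh, 1 reversal → CCW.
shaft D → the driven shaft: internal mesh, same direction → CCW.
3 reversals in total — an odd number — so the driven shaft turns opposite to the driving shaft.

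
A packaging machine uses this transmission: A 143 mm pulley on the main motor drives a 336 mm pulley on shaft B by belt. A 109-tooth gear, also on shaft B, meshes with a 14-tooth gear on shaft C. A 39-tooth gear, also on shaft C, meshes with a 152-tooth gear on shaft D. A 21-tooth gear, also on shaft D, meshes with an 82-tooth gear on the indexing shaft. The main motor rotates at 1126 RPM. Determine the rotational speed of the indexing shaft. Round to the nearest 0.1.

the main motor → shaft B (belt, 336/143): 1126 ÷ 2.3497 = 479.22 RPM
shaft B → shaft C (gear mesh, 14/109): 479.22 ÷ 0.12844 = 3731.1 RPM
shaft C → shaft D (gear mesh, 152/39): 3731.1 ÷ 3.8974 = 957.31 RPM
shaft D → the indexing shaft (gear mesh, 82/21): 957.31 ÷ 3.9048 = 245.17 RPM

245.2 RPM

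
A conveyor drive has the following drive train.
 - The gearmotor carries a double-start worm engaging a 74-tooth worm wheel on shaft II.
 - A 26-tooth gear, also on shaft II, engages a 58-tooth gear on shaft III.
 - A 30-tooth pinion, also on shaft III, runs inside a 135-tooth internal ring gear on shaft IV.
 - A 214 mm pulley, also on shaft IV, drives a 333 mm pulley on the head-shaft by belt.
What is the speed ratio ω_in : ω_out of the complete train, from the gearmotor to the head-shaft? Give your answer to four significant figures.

578.0

Each stage contributes driven/driver: worm 74/2 = 37, gear mesh 58/26 = 2.2308, internal gear 135/30 = 4.5, belt 333/214 = 1.5561.
Overall: 37 × 2.2308 × 4.5 × 1.5561 = 577.96.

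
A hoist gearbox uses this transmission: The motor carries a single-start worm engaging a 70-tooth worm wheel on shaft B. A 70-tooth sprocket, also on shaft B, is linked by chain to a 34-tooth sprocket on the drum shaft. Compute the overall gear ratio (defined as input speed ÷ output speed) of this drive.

34

Each stage contributes driven/driver: worm 70/1 = 70, chain 34/70 = 0.48571.
Overall: 70 × 0.48571 = 34.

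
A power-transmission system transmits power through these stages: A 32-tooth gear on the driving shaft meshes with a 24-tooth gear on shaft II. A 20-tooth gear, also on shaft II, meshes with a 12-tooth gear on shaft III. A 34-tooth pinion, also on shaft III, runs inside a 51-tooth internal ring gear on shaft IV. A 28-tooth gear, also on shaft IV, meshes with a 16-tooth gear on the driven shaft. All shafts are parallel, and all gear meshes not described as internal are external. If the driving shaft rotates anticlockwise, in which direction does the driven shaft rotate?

clockwise

the driving shaft → shaft II: external mesh, 1 reversal → CW.
shaft II → shaft III: external mesh, 1 reversal → CCW.
shaft III → shaft IV: internal mesh, same direction → CCW.
shaft IV → the driven shaft: external mesh, 1 reversal → CW.
3 reversals in total — an odd number — so the driven shaft turns opposite to the driving shaft.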